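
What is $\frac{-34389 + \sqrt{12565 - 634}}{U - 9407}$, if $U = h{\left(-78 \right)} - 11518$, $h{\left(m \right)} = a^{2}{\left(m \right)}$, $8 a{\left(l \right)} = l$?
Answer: $\frac{61136}{37031} - \frac{16 \sqrt{11931}}{333279} \approx 1.6457$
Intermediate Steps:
$a{\left(l \right)} = \frac{l}{8}$
$h{\left(m \right)} = \frac{m^{2}}{64}$ ($h{\left(m \right)} = \left(\frac{m}{8}\right)^{2} = \frac{m^{2}}{64}$)
$U = - \frac{182767}{16}$ ($U = \frac{\left(-78\right)^{2}}{64} - 11518 = \frac{1}{64} \cdot 6084 - 11518 = \frac{1521}{16} - 11518 = - \frac{182767}{16} \approx -11423.0$)
$\frac{-34389 + \sqrt{12565 - 634}}{U - 9407} = \frac{-34389 + \sqrt{12565 - 634}}{- \frac{182767}{16} - 9407} = \frac{-34389 + \sqrt{11931}}{- \frac{333279}{16}} = \left(-34389 + \sqrt{11931}\right) \left(- \frac{16}{333279}\right) = \frac{61136}{37031} - \frac{16 \sqrt{11931}}{333279}$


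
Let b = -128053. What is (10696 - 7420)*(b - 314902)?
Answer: -1451120580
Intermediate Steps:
(10696 - 7420)*(b - 314902) = (10696 - 7420)*(-128053 - 314902) = 3276*(-442955) = -1451120580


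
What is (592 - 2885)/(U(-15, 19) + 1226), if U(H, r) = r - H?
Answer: -2293/1260 ≈ -1.8198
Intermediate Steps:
(592 - 2885)/(U(-15, 19) + 1226) = (592 - 2885)/((19 - 1*(-15)) + 1226) = -2293/((19 + 15) + 1226) = -2293/(34 + 1226) = -2293/1260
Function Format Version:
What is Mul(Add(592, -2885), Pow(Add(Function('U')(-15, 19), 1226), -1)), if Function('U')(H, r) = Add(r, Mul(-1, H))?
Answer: Rational(-2293, 1260) ≈ -1.8198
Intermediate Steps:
Mul(Add(592, -2885), Pow(Add(Function('U')(-15, 19), 1226), -1)) = Mul(Add(592, -2885), Pow(Add(Add(19, Mul(-1, -15)), 1226), -1)) = Mul(-2293, Pow(Add(Add(19, 15), 1226), -1)) = Mul(-2293, Pow(Add(34, 1226), -1)) = Mul(-2293, Pow(1260, -1)) = Mul(-2293, Rational(1, 1260)) = Rational(-2293, 1260)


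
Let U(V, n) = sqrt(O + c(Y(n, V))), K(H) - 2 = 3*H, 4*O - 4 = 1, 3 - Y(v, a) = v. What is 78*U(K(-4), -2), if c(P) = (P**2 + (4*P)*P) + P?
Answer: 195*sqrt(21) ≈ 893.60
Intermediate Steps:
Y(v, a) = 3 - v
c(P) = P + 5*P**2 (c(P) = (P**2 + 4*P**2) + P = 5*P**2 + P = P + 5*P**2)
O = 5/4 (O = 1 + (1/4)*1 = 1 + 1/4 = 5/4 ≈ 1.2500)
K(H) = 2 + 3*H
U(V, n) = sqrt(5/4 + (3 - n)*(16 - 5*n)) (U(V, n) = sqrt(5/4 + (3 - n)*(1 + 5*(3 - n))) = sqrt(5/4 + (3 - n)*(1 + (15 - 5*n))) = sqrt(5/4 + (3 - n)*(16 - 5*n)))
78*U(K(-4), -2) = 78*(sqrt(197 - 124*(-2) + 20*(-2)**2)/2) = 78*(sqrt(197 + 248 + 20*4)/2) = 78*(sqrt(197 + 248 + 80)/2) = 78*(sqrt(525)/2) = 78*((5*sqrt(21))/2) = 78*(5*sqrt(21)/2) = 195*sqrt(21)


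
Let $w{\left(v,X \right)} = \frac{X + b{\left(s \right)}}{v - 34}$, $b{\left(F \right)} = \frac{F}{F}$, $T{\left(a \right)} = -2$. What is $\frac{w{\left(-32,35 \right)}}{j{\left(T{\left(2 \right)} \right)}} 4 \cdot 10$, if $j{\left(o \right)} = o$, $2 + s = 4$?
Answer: $\frac{120}{11} \approx 10.909$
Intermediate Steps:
$s = 2$ ($s = -2 + 4 = 2$)
$b{\left(F \right)} = 1$
$w{\left(v,X \right)} = \frac{1 + X}{-34 + v}$ ($w{\left(v,X \right)} = \frac{X + 1}{v - 34} = \frac{1 + X}{-34 + v}$)
$\frac{w{\left(-32,35 \right)}}{j{\left(T{\left(2 \right)} \right)}} 4 \cdot 10 = \frac{\frac{1}{-34 - 32} \left(1 + 35\right)}{-2} \cdot 4 \cdot 10 = \frac{1}{-66} \cdot 36 \left(- \frac{1}{2}\right) 40 = \left(- \frac{1}{66}\right) 36 \left(- \frac{1}{2}\right) 40 = \left(- \frac{6}{11}\right) \left(- \frac{1}{2}\right) 40 = \frac{3}{11} \cdot 40 = \frac{120}{11}$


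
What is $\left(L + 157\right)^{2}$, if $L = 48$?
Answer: $42025$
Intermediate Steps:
$\left(L + 157\right)^{2} = \left(48 + 157\right)^{2} = 205^{2} = 42025$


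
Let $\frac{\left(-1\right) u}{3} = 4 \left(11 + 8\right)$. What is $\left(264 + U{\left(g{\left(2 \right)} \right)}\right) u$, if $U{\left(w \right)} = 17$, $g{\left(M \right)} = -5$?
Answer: $-64068$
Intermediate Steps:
$u = -228$ ($u = - 3 \cdot 4 \left(11 + 8\right) = - 3 \cdot 4 \cdot 19 = \left(-3\right) 76 = -228$)
$\left(264 + U{\left(g{\left(2 \right)} \right)}\right) u = \left(264 + 17\right) \left(-228\right) = 281 \left(-228\right) = -64068$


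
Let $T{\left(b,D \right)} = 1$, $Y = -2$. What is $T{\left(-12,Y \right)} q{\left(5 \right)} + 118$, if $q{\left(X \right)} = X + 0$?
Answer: $123$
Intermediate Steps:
$q{\left(X \right)} = X$
$T{\left(-12,Y \right)} q{\left(5 \right)} + 118 = 1 \cdot 5 + 118 = 5 + 118 = 123$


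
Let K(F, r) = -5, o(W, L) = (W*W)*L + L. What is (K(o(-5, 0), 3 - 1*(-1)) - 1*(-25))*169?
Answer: 3380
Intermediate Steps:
o(W, L) = L + L*W² (o(W, L) = W²*L + L = L*W² + L = L + L*W²)
(K(o(-5, 0), 3 - 1*(-1)) - 1*(-25))*169 = (-5 - 1*(-25))*169 = (-5 + 25)*169 = 20*169 = 3380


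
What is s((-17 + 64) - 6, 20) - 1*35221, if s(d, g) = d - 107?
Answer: -35287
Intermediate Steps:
s(d, g) = -107 + d
s((-17 + 64) - 6, 20) - 1*35221 = (-107 + ((-17 + 64) - 6)) - 1*35221 = (-107 + (47 - 6)) - 35221 = (-107 + 41) - 35221 = -66 - 35221 = -35287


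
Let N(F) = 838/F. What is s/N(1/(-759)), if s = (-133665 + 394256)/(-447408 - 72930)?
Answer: 260591/330956822196 ≈ 7.8739e-7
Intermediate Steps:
s = -260591/520338 (s = 260591/(-520338) = 260591*(-1/520338) = -260591/520338 ≈ -0.50081)
s/N(1/(-759)) = -260591/(520338*(838/(1/(-759)))) = -260591/(520338*(838/(-1/759))) = -260591/(520338*(838*(-759))) = -260591/520338/(-636042) = -260591/520338*(-1/636042) = 260591/330956822196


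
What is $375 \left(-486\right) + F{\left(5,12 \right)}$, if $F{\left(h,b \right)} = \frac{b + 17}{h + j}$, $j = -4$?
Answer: $-182221$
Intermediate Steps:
$F{\left(h,b \right)} = \frac{17 + b}{-4 + h}$ ($F{\left(h,b \right)} = \frac{b + 17}{h - 4} = \frac{17 + b}{-4 + h}$)
$375 \left(-486\right) + F{\left(5,12 \right)} = 375 \left(-486\right) + \frac{17 + 12}{-4 + 5} = -182250 + 1^{-1} \cdot 29 = -182250 + 1 \cdot 29 = -182250 + 29 = -182221$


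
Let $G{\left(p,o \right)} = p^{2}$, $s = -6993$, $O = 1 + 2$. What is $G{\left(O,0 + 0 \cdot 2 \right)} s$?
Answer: $-62937$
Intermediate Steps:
$O = 3$
$G{\left(O,0 + 0 \cdot 2 \right)} s = 3^{2} \left(-6993\right) = 9 \left(-6993\right) = -62937$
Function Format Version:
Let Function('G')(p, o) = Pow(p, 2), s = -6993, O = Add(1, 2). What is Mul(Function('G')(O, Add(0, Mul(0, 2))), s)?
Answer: -62937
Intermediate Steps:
O = 3
Mul(Function('G')(O, Add(0, Mul(0, 2))), s) = Mul(Pow(3, 2), -6993) = Mul(9, -6993) = -62937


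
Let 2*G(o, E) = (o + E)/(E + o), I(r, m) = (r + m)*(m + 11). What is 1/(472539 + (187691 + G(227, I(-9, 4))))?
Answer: 2/1320461 ≈ 1.5146e-6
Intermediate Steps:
I(r, m) = (11 + m)*(m + r) (I(r, m) = (m + r)*(11 + m) = (11 + m)*(m + r))
G(o, E) = ½ (G(o, E) = ((o + E)/(E + o))/2 = ((E + o)/(E + o))/2 = (½)*1 = ½)
1/(472539 + (187691 + G(227, I(-9, 4)))) = 1/(472539 + (187691 + ½)) = 1/(472539 + 375383/2) = 1/(1320461/2) = 2/1320461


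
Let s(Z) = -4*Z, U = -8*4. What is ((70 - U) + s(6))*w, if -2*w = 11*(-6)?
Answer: 2574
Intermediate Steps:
U = -32
w = 33 (w = -11*(-6)/2 = -½*(-66) = 33)
((70 - U) + s(6))*w = ((70 - 1*(-32)) - 4*6)*33 = ((70 + 32) - 24)*33 = (102 - 24)*33 = 78*33 = 2574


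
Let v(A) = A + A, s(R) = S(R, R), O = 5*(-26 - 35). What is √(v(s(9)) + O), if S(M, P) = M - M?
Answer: I*√305 ≈ 17.464*I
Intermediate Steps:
O = -305 (O = 5*(-61) = -305)
S(M, P) = 0
s(R) = 0
v(A) = 2*A
√(v(s(9)) + O) = √(2*0 - 305) = √(0 - 305) = √(-305) = I*√305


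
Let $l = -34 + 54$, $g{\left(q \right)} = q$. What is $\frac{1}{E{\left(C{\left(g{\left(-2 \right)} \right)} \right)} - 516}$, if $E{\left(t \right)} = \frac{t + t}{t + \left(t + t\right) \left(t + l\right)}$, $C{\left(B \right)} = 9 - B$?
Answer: $- \frac{63}{32506} \approx -0.0019381$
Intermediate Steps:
$l = 20$
$E{\left(t \right)} = \frac{2 t}{t + 2 t \left(20 + t\right)}$ ($E{\left(t \right)} = \frac{t + t}{t + \left(t + t\right) \left(t + 20\right)} = \frac{2 t}{t + 2 t \left(20 + t\right)}$)
$\frac{1}{E{\left(C{\left(g{\left(-2 \right)} \right)} \right)} - 516} = \frac{1}{\frac{2}{41 + 2 \left(9 - -2\right)} - 516} = \frac{1}{\frac{2}{41 + 2 \left(9 + 2\right)} - 516} = \frac{1}{\frac{2}{41 + 2 \cdot 11} - 516} = \frac{1}{\frac{2}{41 + 22} - 516} = \frac{1}{\frac{2}{63} - 516} = \frac{1}{- \frac{32506}{63}} = - \frac{63}{32506}$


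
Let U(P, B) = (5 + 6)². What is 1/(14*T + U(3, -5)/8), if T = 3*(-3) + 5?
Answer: -8/327 ≈ -0.024465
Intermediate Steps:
U(P, B) = 121 (U(P, B) = 11² = 121)
T = -4 (T = -9 + 5 = -4)
1/(14*T + U(3, -5)/8) = 1/(14*(-4) + 121/8) = 1/(-56 + 121*(⅛)) = 1/(-56 + 121/8) = 1/(-327/8) = -8/327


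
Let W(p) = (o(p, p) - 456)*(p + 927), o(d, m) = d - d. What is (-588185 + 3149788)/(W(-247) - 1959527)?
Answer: -2561603/2269607 ≈ -1.1287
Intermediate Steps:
o(d, m) = 0
W(p) = -422712 - 456*p (W(p) = (0 - 456)*(p + 927) = -456*(927 + p) = -422712 - 456*p)
(-588185 + 3149788)/(W(-247) - 1959527) = (-588185 + 3149788)/((-422712 - 456*(-247)) - 1959527) = 2561603/((-422712 + 112632) - 1959527) = 2561603/(-310080 - 1959527) = 2561603/(-2269607) = 2561603*(-1/2269607) = -2561603/2269607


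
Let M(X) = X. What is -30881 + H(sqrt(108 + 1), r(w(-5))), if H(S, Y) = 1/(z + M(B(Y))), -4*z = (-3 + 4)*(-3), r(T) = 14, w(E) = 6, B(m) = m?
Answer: -1821975/59 ≈ -30881.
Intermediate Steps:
z = 3/4 (z = -(-3 + 4)*(-3)/4 = -(-3)/4 = -1/4*(-3) = 3/4 ≈ 0.75000)
H(S, Y) = 1/(3/4 + Y)
-30881 + H(sqrt(108 + 1), r(w(-5))) = -30881 + 4/(3 + 4*14) = -30881 + 4/(3 + 56) = -30881 + 4/59 = -1821975/59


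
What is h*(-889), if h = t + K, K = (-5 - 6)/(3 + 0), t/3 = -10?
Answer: 89789/3 ≈ 29930.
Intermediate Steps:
t = -30 (t = 3*(-10) = -30)
K = -11/3 ≈ -3.6667
h = -101/3 (h = -30 - 11/3 = -101/3 ≈ -33.667)
h*(-889) = -101/3*(-889) = 89789/3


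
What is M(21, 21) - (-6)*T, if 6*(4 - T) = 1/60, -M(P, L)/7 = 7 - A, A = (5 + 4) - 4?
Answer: 599/60 ≈ 9.9833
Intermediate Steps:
A = 5 (A = 9 - 4 = 5)
M(P, L) = -14 (M(P, L) = -7*(7 - 1*5) = -7*(7 - 5) = -7*2 = -14)
T = 1439/360 (T = 4 - ⅙/60 = 4 - ⅙*1/60 = 4 - 1/360 = 1439/360 ≈ 3.9972)
M(21, 21) - (-6)*T = -14 - (-6)*1439/360 = -14 - 1*(-1439/60) = -14 + 1439/60 = 599/60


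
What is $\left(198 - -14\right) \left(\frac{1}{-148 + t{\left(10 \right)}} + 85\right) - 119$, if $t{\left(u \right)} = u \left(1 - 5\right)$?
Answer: $\frac{841294}{47} \approx 17900.0$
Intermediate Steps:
$t{\left(u \right)} = - 4 u$ ($t{\left(u \right)} = u \left(-4\right) = - 4 u$)
$\left(198 - -14\right) \left(\frac{1}{-148 + t{\left(10 \right)}} + 85\right) - 119 = \left(198 - -14\right) \left(\frac{1}{-148 - 40} + 85\right) - 119 = \left(198 + 14\right) \left(\frac{1}{-148 - 40} + 85\right) - 119 = 212 \left(\frac{1}{-188} + 85\right) - 119 = 212 \left(- \frac{1}{188} + 85\right) - 119 = 212 \cdot \frac{15979}{188} - 119 = \frac{846887}{47} - 119 = \frac{841294}{47}$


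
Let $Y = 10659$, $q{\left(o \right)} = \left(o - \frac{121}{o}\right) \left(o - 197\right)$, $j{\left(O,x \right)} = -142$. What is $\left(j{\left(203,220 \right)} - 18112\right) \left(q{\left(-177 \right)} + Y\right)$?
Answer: $- \frac{247495672490}{177} \approx -1.3983 \cdot 10^{9}$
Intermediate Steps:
$q{\left(o \right)} = \left(-197 + o\right) \left(o - \frac{121}{o}\right)$ ($q{\left(o \right)} = \left(o - \frac{121}{o}\right) \left(-197 + o\right) = \left(-197 + o\right) \left(o - \frac{121}{o}\right)$)
$\left(j{\left(203,220 \right)} - 18112\right) \left(q{\left(-177 \right)} + Y\right) = \left(-142 - 18112\right) \left(\left(-121 + \left(-177\right)^{2} - -34869 + \frac{23837}{-177}\right) + 10659\right) = - 18254 \left(\left(-121 + 31329 + 34869 + 23837 \left(- \frac{1}{177}\right)\right) + 10659\right) = - 18254 \left(\left(-121 + 31329 + 34869 - \frac{23837}{177}\right) + 10659\right) = - 18254 \left(\frac{11671792}{177} + 10659\right) = \left(-18254\right) \frac{13558435}{177} = - \frac{247495672490}{177}$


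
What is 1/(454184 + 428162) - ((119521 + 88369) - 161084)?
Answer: -41299086875/882346 ≈ -46806.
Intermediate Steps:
1/(454184 + 428162) - ((119521 + 88369) - 161084) = 1/882346 - (207890 - 161084) = 1/882346 - 1*46806 = 1/882346 - 46806 = -41299086875/882346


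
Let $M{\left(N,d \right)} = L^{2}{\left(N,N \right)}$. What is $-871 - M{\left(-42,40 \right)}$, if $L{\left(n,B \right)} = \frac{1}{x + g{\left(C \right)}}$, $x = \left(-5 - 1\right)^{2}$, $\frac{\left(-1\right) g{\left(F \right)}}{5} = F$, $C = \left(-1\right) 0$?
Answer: $- \frac{1128817}{1296} \approx -871.0$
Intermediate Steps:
$C = 0$
$g{\left(F \right)} = - 5 F$
$x = 36$ ($x = \left(-6\right)^{2} = 36$)
$L{\left(n,B \right)} = \frac{1}{36}$ ($L{\left(n,B \right)} = \frac{1}{36 - 0} = \frac{1}{36 + 0} = \frac{1}{36}$)
$M{\left(N,d \right)} = \frac{1}{1296}$ ($M{\left(N,d \right)} = \left(\frac{1}{36}\right)^{2} = \frac{1}{1296}$)
$-871 - M{\left(-42,40 \right)} = -871 - \frac{1}{1296} = - \frac{1128817}{1296}$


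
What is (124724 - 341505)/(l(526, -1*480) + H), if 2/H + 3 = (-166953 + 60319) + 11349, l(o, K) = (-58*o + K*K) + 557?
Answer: -10328313964/9550192155 ≈ -1.0815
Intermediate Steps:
l(o, K) = 557 + K² - 58*o (l(o, K) = (-58*o + K²) + 557 = (K² - 58*o) + 557 = 557 + K² - 58*o)
H = -1/47644 (H = 2/(-3 + ((-166953 + 60319) + 11349)) = 2/(-3 + (-106634 + 11349)) = 2/(-3 - 95285) = 2/(-95288) = 2*(-1/95288) = -1/47644 ≈ -2.0989e-5)
(124724 - 341505)/(l(526, -1*480) + H) = (124724 - 341505)/((557 + (-1*480)² - 58*526) - 1/47644) = -216781/((557 + (-480)² - 30508) - 1/47644) = -216781/((557 + 230400 - 30508) - 1/47644) = -216781/(200449 - 1/47644) = -216781/9550192155/47644 = -216781*47644/9550192155 = -10328313964/9550192155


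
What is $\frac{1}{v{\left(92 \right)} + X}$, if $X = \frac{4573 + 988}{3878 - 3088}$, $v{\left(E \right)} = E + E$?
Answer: $\frac{790}{150921} \approx 0.0052345$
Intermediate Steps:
$v{\left(E \right)} = 2 E$
$X = \frac{5561}{790} \approx 7.0392$
$\frac{1}{v{\left(92 \right)} + X} = \frac{1}{2 \cdot 92 + \frac{5561}{790}} = \frac{1}{184 + \frac{5561}{790}} = \frac{1}{\frac{150921}{790}} = \frac{790}{150921}$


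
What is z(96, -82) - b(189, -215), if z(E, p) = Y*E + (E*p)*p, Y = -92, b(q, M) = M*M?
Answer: 590447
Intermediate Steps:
b(q, M) = M²
z(E, p) = -92*E + E*p² (z(E, p) = -92*E + (E*p)*p = -92*E + E*p²)
z(96, -82) - b(189, -215) = 96*(-92 + (-82)²) - 1*(-215)² = 96*(-92 + 6724) - 1*46225 = 96*6632 - 46225 = 636672 - 46225 = 590447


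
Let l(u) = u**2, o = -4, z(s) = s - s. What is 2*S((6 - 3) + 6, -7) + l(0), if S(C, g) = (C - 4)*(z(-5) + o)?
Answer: -40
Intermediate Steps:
z(s) = 0
S(C, g) = 16 - 4*C (S(C, g) = (C - 4)*(0 - 4) = (-4 + C)*(-4) = 16 - 4*C)
2*S((6 - 3) + 6, -7) + l(0) = 2*(16 - 4*((6 - 3) + 6)) + 0**2 = 2*(16 - 4*(3 + 6)) + 0 = 2*(16 - 4*9) + 0 = 2*(16 - 36) + 0 = 2*(-20) + 0 = -40 + 0 = -40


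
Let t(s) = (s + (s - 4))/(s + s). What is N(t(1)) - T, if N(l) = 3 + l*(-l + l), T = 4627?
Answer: -4624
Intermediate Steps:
t(s) = (-4 + 2*s)/(2*s) (t(s) = (s + (-4 + s))/((2*s)) = (-4 + 2*s)*(1/(2*s)) = (-4 + 2*s)/(2*s))
N(l) = 3 (N(l) = 3 + l*0 = 3 + 0 = 3)
N(t(1)) - T = 3 - 1*4627 = 3 - 4627 = -4624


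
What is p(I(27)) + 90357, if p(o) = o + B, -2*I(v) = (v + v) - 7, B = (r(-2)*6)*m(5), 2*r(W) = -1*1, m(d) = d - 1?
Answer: 180643/2 ≈ 90322.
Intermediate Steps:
m(d) = -1 + d
r(W) = -½ (r(W) = (-1*1)/2 = (½)*(-1) = -½)
B = -12 (B = (-½*6)*(-1 + 5) = -3*4 = -12)
I(v) = 7/2 - v (I(v) = -((v + v) - 7)/2 = -(2*v - 7)/2 = -(-7 + 2*v)/2 = 7/2 - v)
p(o) = -12 + o (p(o) = o - 12 = -12 + o)
p(I(27)) + 90357 = (-12 + (7/2 - 1*27)) + 90357 = (-12 + (7/2 - 27)) + 90357 = (-12 - 47/2) + 90357 = -71/2 + 90357 = 180643/2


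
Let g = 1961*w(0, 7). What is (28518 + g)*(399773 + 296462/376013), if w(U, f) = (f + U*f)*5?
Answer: 14604052708218183/376013 ≈ 3.8839e+10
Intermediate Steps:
w(U, f) = 5*f + 5*U*f
g = 68635 (g = 1961*(5*7*(1 + 0)) = 1961*(5*7*1) = 1961*35 = 68635)
(28518 + g)*(399773 + 296462/376013) = (28518 + 68635)*(399773 + 296462/376013) = 97153*(399773 + 296462*(1/376013)) = 97153*(399773 + 296462/376013) = 97153*(150320141511/376013) = 14604052708218183/376013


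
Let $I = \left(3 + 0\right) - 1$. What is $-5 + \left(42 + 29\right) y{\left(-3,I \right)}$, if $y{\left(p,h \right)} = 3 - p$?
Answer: $421$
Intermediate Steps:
$I = 2$ ($I = 3 - 1 = 2$)
$-5 + \left(42 + 29\right) y{\left(-3,I \right)} = -5 + \left(42 + 29\right) \left(3 - -3\right) = -5 + 71 \left(3 + 3\right) = -5 + 71 \cdot 6 = -5 + 426 = 421$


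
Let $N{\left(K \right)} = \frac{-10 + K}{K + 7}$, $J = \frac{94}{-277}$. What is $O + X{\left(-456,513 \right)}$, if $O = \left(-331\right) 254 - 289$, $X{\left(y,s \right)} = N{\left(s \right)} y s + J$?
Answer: $- \frac{5593139696}{18005} \approx -3.1064 \cdot 10^{5}$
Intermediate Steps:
$J = - \frac{94}{277}$ ($J = 94 \left(- \frac{1}{277}\right) = - \frac{94}{277} \approx -0.33935$)
$N{\left(K \right)} = \frac{-10 + K}{7 + K}$
$X{\left(y,s \right)} = - \frac{94}{277} + \frac{s y \left(-10 + s\right)}{7 + s}$ ($X{\left(y,s \right)} = \frac{-10 + s}{7 + s} y s - \frac{94}{277} = \frac{y \left(-10 + s\right)}{7 + s} s - \frac{94}{277} = \frac{s y \left(-10 + s\right)}{7 + s} - \frac{94}{277} = - \frac{94}{277} + \frac{s y \left(-10 + s\right)}{7 + s}$)
$O = -84363$ ($O = -84074 - 289 = -84363$)
$O + X{\left(-456,513 \right)} = -84363 + \frac{-658 - 48222 + 277 \cdot 513 \left(-456\right) \left(-10 + 513\right)}{277 \left(7 + 513\right)} = -84363 + \frac{-658 - 48222 + 277 \cdot 513 \left(-456\right) 503}{277 \cdot 520} = -84363 + \frac{1}{277} \cdot \frac{1}{520} \left(-658 - 48222 - 32593422168\right) = -84363 + \frac{1}{277} \cdot \frac{1}{520} \left(-32593471048\right) = -84363 - \frac{4074183881}{18005} = - \frac{5593139696}{18005}$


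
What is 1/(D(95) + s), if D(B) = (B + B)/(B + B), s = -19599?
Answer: -1/19598 ≈ -5.1026e-5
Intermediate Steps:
D(B) = 1 (D(B) = (2*B)/((2*B)) = (2*B)*(1/(2*B)) = 1)
1/(D(95) + s) = 1/(1 - 19599) = 1/(-19598) = -1/19598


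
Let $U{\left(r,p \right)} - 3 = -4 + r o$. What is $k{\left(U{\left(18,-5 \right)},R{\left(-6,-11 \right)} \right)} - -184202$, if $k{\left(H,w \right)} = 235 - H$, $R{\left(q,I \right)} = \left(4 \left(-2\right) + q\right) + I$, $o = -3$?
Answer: $184492$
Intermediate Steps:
$U{\left(r,p \right)} = -1 - 3 r$ ($U{\left(r,p \right)} = 3 + \left(-4 + r \left(-3\right)\right) = 3 - \left(4 + 3 r\right) = -1 - 3 r$)
$R{\left(q,I \right)} = -8 + I + q$ ($R{\left(q,I \right)} = \left(-8 + q\right) + I = -8 + I + q$)
$k{\left(U{\left(18,-5 \right)},R{\left(-6,-11 \right)} \right)} - -184202 = \left(235 - \left(-1 - 54\right)\right) - -184202 = \left(235 - \left(-1 - 54\right)\right) + 184202 = \left(235 - -55\right) + 184202 = \left(235 + 55\right) + 184202 = 290 + 184202 = 184492$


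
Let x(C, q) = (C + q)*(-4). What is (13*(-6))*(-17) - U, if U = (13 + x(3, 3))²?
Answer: 1205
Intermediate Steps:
x(C, q) = -4*C - 4*q
U = 121 (U = (13 + (-4*3 - 4*3))² = (13 + (-12 - 12))² = (13 - 24)² = (-11)² = 121)
(13*(-6))*(-17) - U = (13*(-6))*(-17) - 1*121 = -78*(-17) - 121 = 1326 - 121 = 1205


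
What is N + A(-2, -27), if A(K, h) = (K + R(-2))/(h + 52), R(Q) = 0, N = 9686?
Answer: 242148/25 ≈ 9685.9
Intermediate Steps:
A(K, h) = K/(52 + h) (A(K, h) = (K + 0)/(h + 52) = K/(52 + h))
N + A(-2, -27) = 9686 - 2/(52 - 27) = 9686 - 2/25 = 242148/25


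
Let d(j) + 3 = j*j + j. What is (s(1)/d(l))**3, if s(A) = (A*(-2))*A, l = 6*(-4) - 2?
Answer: -8/270840023 ≈ -2.9538e-8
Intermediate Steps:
l = -26 (l = -24 - 2 = -26)
d(j) = -3 + j + j**2 (d(j) = -3 + (j*j + j) = -3 + (j**2 + j) = -3 + (j + j**2) = -3 + j + j**2)
s(A) = -2*A**2 (s(A) = (-2*A)*A = -2*A**2)
(s(1)/d(l))**3 = ((-2*1**2)/(-3 - 26 + (-26)**2))**3 = ((-2*1)/(-3 - 26 + 676))**3 = (-2/647)**3 = -8/270840023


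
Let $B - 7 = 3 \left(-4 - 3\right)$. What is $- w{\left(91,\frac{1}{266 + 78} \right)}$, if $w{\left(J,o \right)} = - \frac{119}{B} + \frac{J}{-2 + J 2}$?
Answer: $- \frac{1621}{180} \approx -9.0056$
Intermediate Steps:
$B = -14$ ($B = 7 + 3 \left(-4 - 3\right) = 7 + 3 \left(-7\right) = 7 - 21 = -14$)
$w{\left(J,o \right)} = \frac{17}{2} + \frac{J}{-2 + 2 J}$ ($w{\left(J,o \right)} = - \frac{119}{-14} + \frac{J}{-2 + J 2} = \left(-119\right) \left(- \frac{1}{14}\right) + \frac{J}{-2 + 2 J} = \frac{17}{2} + \frac{J}{-2 + 2 J}$)
$- w{\left(91,\frac{1}{266 + 78} \right)} = - \frac{-17 + 18 \cdot 91}{2 \left(-1 + 91\right)} = - \frac{-17 + 1638}{2 \cdot 90} = - \frac{1621}{2 \cdot 90} = \left(-1\right) \frac{1621}{180} = - \frac{1621}{180}$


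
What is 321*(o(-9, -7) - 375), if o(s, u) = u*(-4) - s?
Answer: -108498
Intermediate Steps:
o(s, u) = -s - 4*u (o(s, u) = -4*u - s = -s - 4*u)
321*(o(-9, -7) - 375) = 321*((-1*(-9) - 4*(-7)) - 375) = 321*((9 + 28) - 375) = 321*(37 - 375) = 321*(-338) = -108498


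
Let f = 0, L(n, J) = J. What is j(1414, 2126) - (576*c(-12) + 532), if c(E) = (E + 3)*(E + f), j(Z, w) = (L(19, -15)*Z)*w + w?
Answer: -45153074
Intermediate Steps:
j(Z, w) = w - 15*Z*w (j(Z, w) = (-15*Z)*w + w = -15*Z*w + w = w - 15*Z*w)
c(E) = E*(3 + E) (c(E) = (E + 3)*(E + 0) = (3 + E)*E = E*(3 + E))
j(1414, 2126) - (576*c(-12) + 532) = 2126*(1 - 15*1414) - (576*(-12*(3 - 12)) + 532) = 2126*(1 - 21210) - (576*(-12*(-9)) + 532) = 2126*(-21209) - (576*108 + 532) = -45090334 - (62208 + 532) = -45090334 - 1*62740 = -45090334 - 62740 = -45153074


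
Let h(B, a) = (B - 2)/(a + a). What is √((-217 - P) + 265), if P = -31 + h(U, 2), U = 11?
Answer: √307/2 ≈ 8.7607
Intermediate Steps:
h(B, a) = (-2 + B)/(2*a) (h(B, a) = (-2 + B)/((2*a)) = (-2 + B)*(1/(2*a)) = (-2 + B)/(2*a))
P = -115/4 (P = -31 + (½)*(-2 + 11)/2 = -31 + (½)*(½)*9 = -31 + 9/4 = -115/4 ≈ -28.750)
√((-217 - P) + 265) = √((-217 - 1*(-115/4)) + 265) = √((-217 + 115/4) + 265) = √(-753/4 + 265) = √(307/4) = √307/2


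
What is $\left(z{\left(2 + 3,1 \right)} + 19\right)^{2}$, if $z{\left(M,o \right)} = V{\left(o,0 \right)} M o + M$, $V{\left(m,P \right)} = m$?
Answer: $841$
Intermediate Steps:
$z{\left(M,o \right)} = M + M o^{2}$ ($z{\left(M,o \right)} = o M o + M = M o o + M = M o^{2} + M = M + M o^{2}$)
$\left(z{\left(2 + 3,1 \right)} + 19\right)^{2} = \left(\left(2 + 3\right) \left(1 + 1^{2}\right) + 19\right)^{2} = \left(5 \left(1 + 1\right) + 19\right)^{2} = \left(5 \cdot 2 + 19\right)^{2} = \left(10 + 19\right)^{2} = 29^{2} = 841$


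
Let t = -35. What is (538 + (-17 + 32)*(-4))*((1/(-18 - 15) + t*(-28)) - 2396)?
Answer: -22336462/33 ≈ -6.7686e+5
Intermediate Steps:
(538 + (-17 + 32)*(-4))*((1/(-18 - 15) + t*(-28)) - 2396) = (538 + (-17 + 32)*(-4))*((1/(-18 - 15) - 35*(-28)) - 2396) = (538 + 15*(-4))*((1/(-33) + 980) - 2396) = (538 - 60)*((-1/33 + 980) - 2396) = 478*(32339/33 - 2396) = 478*(-46729/33) = -22336462/33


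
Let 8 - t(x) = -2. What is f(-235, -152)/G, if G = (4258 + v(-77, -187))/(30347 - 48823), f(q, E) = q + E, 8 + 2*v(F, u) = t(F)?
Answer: 7150212/4259 ≈ 1678.8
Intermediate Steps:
t(x) = 10 (t(x) = 8 - 1*(-2) = 8 + 2 = 10)
v(F, u) = 1 (v(F, u) = -4 + (1/2)*10 = -4 + 5 = 1)
f(q, E) = E + q
G = -4259/18476 (G = (4258 + 1)/(30347 - 48823) = 4259/(-18476) = 4259*(-1/18476) = -4259/18476 ≈ -0.23052)
f(-235, -152)/G = (-152 - 235)/(-4259/18476) = -387*(-18476/4259) = 7150212/4259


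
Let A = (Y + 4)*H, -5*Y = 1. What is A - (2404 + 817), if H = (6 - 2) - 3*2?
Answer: -16143/5 ≈ -3228.6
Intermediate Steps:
Y = -1/5 (Y = -1/5*1 = -1/5 ≈ -0.20000)
H = -2 (H = 4 - 6 = -2)
A = -38/5 (A = (-1/5 + 4)*(-2) = (19/5)*(-2) = -38/5 ≈ -7.6000)
A - (2404 + 817) = -38/5 - (2404 + 817) = -38/5 - 1*3221 = -38/5 - 3221 = -16143/5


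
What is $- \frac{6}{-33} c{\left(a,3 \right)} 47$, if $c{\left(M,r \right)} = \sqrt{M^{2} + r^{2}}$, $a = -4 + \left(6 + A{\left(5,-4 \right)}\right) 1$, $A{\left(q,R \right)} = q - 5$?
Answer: $\frac{94 \sqrt{13}}{11} \approx 30.811$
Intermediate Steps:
$A{\left(q,R \right)} = -5 + q$ ($A{\left(q,R \right)} = q - 5 = -5 + q$)
$a = 2$ ($a = -4 + \left(6 + \left(-5 + 5\right)\right) 1 = -4 + \left(6 + 0\right) 1 = -4 + 6 \cdot 1 = -4 + 6 = 2$)
$- \frac{6}{-33} c{\left(a,3 \right)} 47 = - \frac{6}{-33} \sqrt{2^{2} + 3^{2}} \cdot 47 = \left(-6\right) \left(- \frac{1}{33}\right) \sqrt{4 + 9} \cdot 47 = \frac{2 \sqrt{13}}{11} \cdot 47 = \frac{94 \sqrt{13}}{11}$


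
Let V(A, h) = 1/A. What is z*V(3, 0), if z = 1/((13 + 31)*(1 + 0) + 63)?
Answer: 1/321 ≈ 0.0031153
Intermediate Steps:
V(A, h) = 1/A
z = 1/107 (z = 1/(44*1 + 63) = 1/(44 + 63) = 1/107 ≈ 0.0093458)
z*V(3, 0) = (1/107)/3 = (1/107)*(⅓) = 1/321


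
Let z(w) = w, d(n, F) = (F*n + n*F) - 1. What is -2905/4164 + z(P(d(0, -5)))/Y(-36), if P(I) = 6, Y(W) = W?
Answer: -3599/4164 ≈ -0.86431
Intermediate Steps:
d(n, F) = -1 + 2*F*n (d(n, F) = (F*n + F*n) - 1 = 2*F*n - 1 = -1 + 2*F*n)
-2905/4164 + z(P(d(0, -5)))/Y(-36) = -2905/4164 + 6/(-36) = -2905*1/4164 + 6*(-1/36) = -2905/4164 - ⅙ = -3599/4164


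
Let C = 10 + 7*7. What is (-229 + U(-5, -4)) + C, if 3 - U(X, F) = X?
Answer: -162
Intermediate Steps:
U(X, F) = 3 - X
C = 59 (C = 10 + 49 = 59)
(-229 + U(-5, -4)) + C = (-229 + (3 - 1*(-5))) + 59 = (-229 + (3 + 5)) + 59 = (-229 + 8) + 59 = -221 + 59 = -162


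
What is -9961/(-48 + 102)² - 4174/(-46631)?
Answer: -452320007/135975996 ≈ -3.3265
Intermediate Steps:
-9961/(-48 + 102)² - 4174/(-46631) = -9961/(54²) - 4174*(-1/46631) = -9961/2916 + 4174/46631 = -452320007/135975996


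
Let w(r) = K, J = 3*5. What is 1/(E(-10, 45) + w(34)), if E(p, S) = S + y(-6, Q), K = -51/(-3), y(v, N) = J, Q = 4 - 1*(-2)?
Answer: 1/77 ≈ 0.012987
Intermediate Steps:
J = 15
Q = 6 (Q = 4 + 2 = 6)
y(v, N) = 15
K = 17 (K = -51*(-⅓) = 17)
E(p, S) = 15 + S (E(p, S) = S + 15 = 15 + S)
w(r) = 17
1/(E(-10, 45) + w(34)) = 1/((15 + 45) + 17) = 1/(60 + 17) = 1/77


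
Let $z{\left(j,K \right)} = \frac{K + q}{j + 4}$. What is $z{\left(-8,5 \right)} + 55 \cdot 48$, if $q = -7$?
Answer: $\frac{5281}{2} \approx 2640.5$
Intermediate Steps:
$z{\left(j,K \right)} = \frac{-7 + K}{4 + j}$ ($z{\left(j,K \right)} = \frac{K - 7}{j + 4} = \frac{-7 + K}{4 + j}$)
$z{\left(-8,5 \right)} + 55 \cdot 48 = \frac{-7 + 5}{4 - 8} + 55 \cdot 48 = \frac{1}{-4} \left(-2\right) + 2640 = \left(- \frac{1}{4}\right) \left(-2\right) + 2640 = \frac{1}{2} + 2640 = \frac{5281}{2}$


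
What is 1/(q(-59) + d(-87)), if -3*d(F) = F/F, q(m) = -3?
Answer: -3/10 ≈ -0.30000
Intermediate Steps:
d(F) = -1/3 (d(F) = -F/(3*F) = -1/3*1 = -1/3)
1/(q(-59) + d(-87)) = 1/(-3 - 1/3) = 1/(-10/3) = -3/10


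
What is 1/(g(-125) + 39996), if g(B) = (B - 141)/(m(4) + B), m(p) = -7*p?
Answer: 153/6119654 ≈ 2.5001e-5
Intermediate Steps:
g(B) = (-141 + B)/(-28 + B) (g(B) = (B - 141)/(-7*4 + B) = (-141 + B)/(-28 + B))
1/(g(-125) + 39996) = 1/((-141 - 125)/(-28 - 125) + 39996) = 1/(-266/(-153) + 39996) = 1/(-1/153*(-266) + 39996) = 1/(266/153 + 39996) = 1/(6119654/153) = 153/6119654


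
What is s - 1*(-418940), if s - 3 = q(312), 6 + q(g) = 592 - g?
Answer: 419217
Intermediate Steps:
q(g) = 586 - g (q(g) = -6 + (592 - g) = 586 - g)
s = 277 (s = 3 + (586 - 1*312) = 3 + (586 - 312) = 3 + 274 = 277)
s - 1*(-418940) = 277 - 1*(-418940) = 277 + 418940 = 419217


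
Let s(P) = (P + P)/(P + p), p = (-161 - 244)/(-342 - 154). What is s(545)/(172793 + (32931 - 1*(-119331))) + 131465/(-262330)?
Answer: -462753834478027/923407002686350 ≈ -0.50114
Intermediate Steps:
p = 405/496 (p = -405/(-496) = -405*(-1/496) = 405/496 ≈ 0.81653)
s(P) = 2*P/(405/496 + P) (s(P) = (P + P)/(P + 405/496) = (2*P)/(405/496 + P) = 2*P/(405/496 + P))
s(545)/(172793 + (32931 - 1*(-119331))) + 131465/(-262330) = (992*545/(405 + 496*545))/(172793 + (32931 - 1*(-119331))) + 131465/(-262330) = (992*545/(405 + 270320))/(172793 + (32931 + 119331)) + 131465*(-1/262330) = (992*545/270725)/(172793 + 152262) - 26293/52466 = (992*545*(1/270725))/325055 - 26293/52466 = (108128/54145)*(1/325055) - 26293/52466 = 108128/17600102975 - 26293/52466 = -462753834478027/923407002686350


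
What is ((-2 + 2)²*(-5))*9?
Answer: 0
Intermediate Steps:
((-2 + 2)²*(-5))*9 = (0²*(-5))*9 = (0*(-5))*9 = 0*9 = 0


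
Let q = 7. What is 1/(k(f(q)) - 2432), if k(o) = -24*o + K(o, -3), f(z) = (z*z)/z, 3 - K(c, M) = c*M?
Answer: -1/2576 ≈ -0.00038820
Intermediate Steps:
K(c, M) = 3 - M*c (K(c, M) = 3 - c*M = 3 - M*c)
f(z) = z (f(z) = z**2/z = z)
k(o) = 3 - 21*o (k(o) = -24*o + (3 - 1*(-3)*o) = -24*o + (3 + 3*o) = 3 - 21*o)
1/(k(f(q)) - 2432) = 1/((3 - 21*7) - 2432) = 1/((3 - 147) - 2432) = 1/(-144 - 2432) = 1/(-2576) = -1/2576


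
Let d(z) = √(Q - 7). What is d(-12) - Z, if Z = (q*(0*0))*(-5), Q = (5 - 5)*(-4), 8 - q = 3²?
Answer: I*√7 ≈ 2.6458*I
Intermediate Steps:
q = -1 (q = 8 - 1*3² = 8 - 1*9 = 8 - 9 = -1)
Q = 0 (Q = 0*(-4) = 0)
d(z) = I*√7 (d(z) = √(0 - 7) = √(-7) = I*√7)
Z = 0 (Z = -0*0*(-5) = -1*0*(-5) = 0*(-5) = 0)
d(-12) - Z = I*√7 - 1*0 = I*√7 + 0 = I*√7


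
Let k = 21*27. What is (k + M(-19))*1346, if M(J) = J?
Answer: 737608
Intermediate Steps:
k = 567
(k + M(-19))*1346 = (567 - 19)*1346 = 548*1346 = 737608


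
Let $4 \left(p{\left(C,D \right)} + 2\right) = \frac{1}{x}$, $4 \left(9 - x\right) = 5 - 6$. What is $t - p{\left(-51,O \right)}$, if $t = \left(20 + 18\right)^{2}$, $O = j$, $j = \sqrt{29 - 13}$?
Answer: $\frac{53501}{37} \approx 1446.0$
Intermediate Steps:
$x = \frac{37}{4}$ ($x = 9 - \frac{5 - 6}{4} = 9 - - \frac{1}{4} = 9 + \frac{1}{4} = \frac{37}{4} \approx 9.25$)
$j = 4$ ($j = \sqrt{16} = 4$)
$O = 4$
$p{\left(C,D \right)} = - \frac{73}{37}$ ($p{\left(C,D \right)} = -2 + \frac{1}{4 \cdot \frac{37}{4}} = -2 + \frac{1}{4} \cdot \frac{4}{37} = -2 + \frac{1}{37} = - \frac{73}{37}$)
$t = 1444$ ($t = 38^{2} = 1444$)
$t - p{\left(-51,O \right)} = 1444 - - \frac{73}{37} = 1444 + \frac{73}{37} = \frac{53501}{37}$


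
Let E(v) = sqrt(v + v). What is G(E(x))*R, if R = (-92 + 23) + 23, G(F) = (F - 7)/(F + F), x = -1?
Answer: -23 - 161*I*sqrt(2)/2 ≈ -23.0 - 113.84*I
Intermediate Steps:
E(v) = sqrt(2)*sqrt(v) (E(v) = sqrt(2*v) = sqrt(2)*sqrt(v))
G(F) = (-7 + F)/(2*F) (G(F) = (-7 + F)/((2*F)) = (-7 + F)*(1/(2*F)) = (-7 + F)/(2*F))
R = -46 (R = -69 + 23 = -46)
G(E(x))*R = ((-7 + sqrt(2)*sqrt(-1))/(2*((sqrt(2)*sqrt(-1)))))*(-46) = ((-7 + sqrt(2)*I)/(2*((sqrt(2)*I))))*(-46) = ((-7 + I*sqrt(2))/(2*((I*sqrt(2)))))*(-46) = ((-I*sqrt(2)/2)*(-7 + I*sqrt(2))/2)*(-46) = -I*sqrt(2)*(-7 + I*sqrt(2))/4*(-46) = 23*I*sqrt(2)*(-7 + I*sqrt(2))/2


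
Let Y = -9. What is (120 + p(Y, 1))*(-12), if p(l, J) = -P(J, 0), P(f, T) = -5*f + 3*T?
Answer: -1500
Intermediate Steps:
p(l, J) = 5*J (p(l, J) = -(-5*J + 3*0) = -(-5*J + 0) = -(-5)*J = 5*J)
(120 + p(Y, 1))*(-12) = (120 + 5*1)*(-12) = (120 + 5)*(-12) = 125*(-12) = -1500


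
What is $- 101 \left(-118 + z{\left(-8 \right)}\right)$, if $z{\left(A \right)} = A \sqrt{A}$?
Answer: $11918 + 1616 i \sqrt{2} \approx 11918.0 + 2285.4 i$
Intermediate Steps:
$z{\left(A \right)} = A^{\frac{3}{2}}$
$- 101 \left(-118 + z{\left(-8 \right)}\right) = - 101 \left(-118 + \left(-8\right)^{\frac{3}{2}}\right) = - 101 \left(-118 - 16 i \sqrt{2}\right) = 11918 + 1616 i \sqrt{2}$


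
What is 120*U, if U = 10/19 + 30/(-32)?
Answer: -1875/38 ≈ -49.342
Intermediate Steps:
U = -125/304 (U = 10*(1/19) + 30*(-1/32) = 10/19 - 15/16 = -125/304 ≈ -0.41118)
120*U = 120*(-125/304) = -1875/38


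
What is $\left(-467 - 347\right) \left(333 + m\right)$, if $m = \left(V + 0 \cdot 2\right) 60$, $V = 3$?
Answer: $-417582$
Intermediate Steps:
$m = 180$ ($m = \left(3 + 0 \cdot 2\right) 60 = \left(3 + 0\right) 60 = 3 \cdot 60 = 180$)
$\left(-467 - 347\right) \left(333 + m\right) = \left(-467 - 347\right) \left(333 + 180\right) = \left(-467 - 347\right) 513 = \left(-814\right) 513 = -417582$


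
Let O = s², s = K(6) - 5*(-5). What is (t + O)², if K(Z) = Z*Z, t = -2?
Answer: 13830961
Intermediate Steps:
K(Z) = Z²
s = 61 (s = 6² - 5*(-5) = 36 + 25 = 61)
O = 3721 (O = 61² = 3721)
(t + O)² = (-2 + 3721)² = 3719² = 13830961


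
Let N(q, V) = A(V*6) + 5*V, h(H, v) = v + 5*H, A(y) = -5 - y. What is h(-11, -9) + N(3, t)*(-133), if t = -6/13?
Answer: 7015/13 ≈ 539.62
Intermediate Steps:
t = -6/13 (t = -6*1/13 = -6/13 ≈ -0.46154)
N(q, V) = -5 - V (N(q, V) = (-5 - V*6) + 5*V = (-5 - 6*V) + 5*V = -5 - V)
h(-11, -9) + N(3, t)*(-133) = (-9 + 5*(-11)) + (-5 - 1*(-6/13))*(-133) = (-9 - 55) + (-5 + 6/13)*(-133) = -64 - 59/13*(-133) = -64 + 7847/13 = 7015/13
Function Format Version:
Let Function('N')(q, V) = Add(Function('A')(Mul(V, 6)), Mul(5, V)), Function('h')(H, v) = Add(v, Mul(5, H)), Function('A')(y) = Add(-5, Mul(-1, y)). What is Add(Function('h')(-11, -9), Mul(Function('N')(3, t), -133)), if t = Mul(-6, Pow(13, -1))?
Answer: Rational(7015, 13) ≈ 539.62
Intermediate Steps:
t = Rational(-6, 13) (t = Mul(-6, Rational(1, 13)) = Rational(-6, 13) ≈ -0.46154)
Function('N')(q, V) = Add(-5, Mul(-1, V)) (Function('N')(q, V) = Add(Add(-5, Mul(-1, Mul(V, 6))), Mul(5, V)) = Add(Add(-5, Mul(-1, Mul(6, V))), Mul(5, V)) = Add(Add(-5, Mul(-6, V)), Mul(5, V)) = Add(-5, Mul(-1, V)))
Add(Function('h')(-11, -9), Mul(Function('N')(3, t), -133)) = Add(Add(-9, Mul(5, -11)), Mul(Add(-5, Mul(-1, Rational(-6, 13))), -133)) = Add(Add(-9, -55), Mul(Add(-5, Rational(6, 13)), -133)) = Add(-64, Mul(Rational(-59, 13), -133)) = Add(-64, Rational(7847, 13)) = Rational(7015, 13)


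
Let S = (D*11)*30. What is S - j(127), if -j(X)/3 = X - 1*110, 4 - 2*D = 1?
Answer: 546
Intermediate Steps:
D = 3/2 (D = 2 - ½*1 = 2 - ½ = 3/2 ≈ 1.5000)
j(X) = 330 - 3*X (j(X) = -3*(X - 1*110) = -3*(X - 110) = -3*(-110 + X) = 330 - 3*X)
S = 495 (S = ((3/2)*11)*30 = (33/2)*30 = 495)
S - j(127) = 495 - (330 - 3*127) = 495 - (330 - 381) = 495 - 1*(-51) = 495 + 51 = 546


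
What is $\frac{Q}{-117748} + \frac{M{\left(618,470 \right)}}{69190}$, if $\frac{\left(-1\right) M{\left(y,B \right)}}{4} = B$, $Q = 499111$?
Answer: $- \frac{3475485633}{814698412} \approx -4.266$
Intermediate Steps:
$M{\left(y,B \right)} = - 4 B$
$\frac{Q}{-117748} + \frac{M{\left(618,470 \right)}}{69190} = \frac{499111}{-117748} + \frac{\left(-4\right) 470}{69190} = 499111 \left(- \frac{1}{117748}\right) - \frac{188}{6919} = - \frac{499111}{117748} - \frac{188}{6919} = - \frac{3475485633}{814698412}$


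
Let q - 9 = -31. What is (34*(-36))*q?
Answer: 26928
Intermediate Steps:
q = -22 (q = 9 - 31 = -22)
(34*(-36))*q = (34*(-36))*(-22) = -1224*(-22) = 26928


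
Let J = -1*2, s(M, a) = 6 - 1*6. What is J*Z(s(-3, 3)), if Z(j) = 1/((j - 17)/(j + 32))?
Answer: 64/17 ≈ 3.7647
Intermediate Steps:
s(M, a) = 0 (s(M, a) = 6 - 6 = 0)
J = -2
Z(j) = (32 + j)/(-17 + j) (Z(j) = 1/((-17 + j)/(32 + j)) = (32 + j)/(-17 + j))
J*Z(s(-3, 3)) = -2*(32 + 0)/(-17 + 0) = -2*32/(-17) = -(-2)*32/17 = -2*(-32/17) = 64/17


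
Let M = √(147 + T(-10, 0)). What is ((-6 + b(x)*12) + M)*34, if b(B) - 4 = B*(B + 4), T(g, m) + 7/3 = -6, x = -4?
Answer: 1428 + 136*√78/3 ≈ 1828.4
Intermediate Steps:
T(g, m) = -25/3 (T(g, m) = -7/3 - 6 = -25/3)
b(B) = 4 + B*(4 + B) (b(B) = 4 + B*(B + 4) = 4 + B*(4 + B))
M = 4*√78/3 (M = √(147 - 25/3) = √(416/3) = 4*√78/3 ≈ 11.776)
((-6 + b(x)*12) + M)*34 = ((-6 + (4 + (-4)² + 4*(-4))*12) + 4*√78/3)*34 = ((-6 + (4 + 16 - 16)*12) + 4*√78/3)*34 = ((-6 + 4*12) + 4*√78/3)*34 = ((-6 + 48) + 4*√78/3)*34 = (42 + 4*√78/3)*34 = 1428 + 136*√78/3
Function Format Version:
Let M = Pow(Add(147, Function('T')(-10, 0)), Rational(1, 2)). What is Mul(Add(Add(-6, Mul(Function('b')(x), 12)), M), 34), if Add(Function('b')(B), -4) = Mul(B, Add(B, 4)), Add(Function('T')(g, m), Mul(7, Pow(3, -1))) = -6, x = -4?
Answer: Add(1428, Mul(Rational(136, 3), Pow(78, Rational(1, 2)))) ≈ 1828.4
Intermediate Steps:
Function('T')(g, m) = Rational(-25, 3) (Function('T')(g, m) = Add(Rational(-7, 3), -6) = Rational(-25, 3))
Function('b')(B) = Add(4, Mul(B, Add(4, B))) (Function('b')(B) = Add(4, Mul(B, Add(B, 4))) = Add(4, Mul(B, Add(4, B))))
M = Mul(Rational(4, 3), Pow(78, Rational(1, 2))) (M = Pow(Add(147, Rational(-25, 3)), Rational(1, 2)) = Pow(Rational(416, 3), Rational(1, 2)) = Mul(Rational(4, 3), Pow(78, Rational(1, 2))) ≈ 11.776)
Mul(Add(Add(-6, Mul(Function('b')(x), 12)), M), 34) = Mul(Add(Add(-6, Mul(Add(4, Pow(-4, 2), Mul(4, -4)), 12)), Mul(Rational(4, 3), Pow(78, Rational(1, 2)))), 34) = Mul(Add(Add(-6, Mul(Add(4, 16, -16), 12)), Mul(Rational(4, 3), Pow(78, Rational(1, 2)))), 34) = Mul(Add(Add(-6, Mul(4, 12)), Mul(Rational(4, 3), Pow(78, Rational(1, 2)))), 34) = Mul(Add(Add(-6, 48), Mul(Rational(4, 3), Pow(78, Rational(1, 2)))), 34) = Mul(Add(42, Mul(Rational(4, 3), Pow(78, Rational(1, 2)))), 34) = Add(1428, Mul(Rational(136, 3), Pow(78, Rational(1, 2))))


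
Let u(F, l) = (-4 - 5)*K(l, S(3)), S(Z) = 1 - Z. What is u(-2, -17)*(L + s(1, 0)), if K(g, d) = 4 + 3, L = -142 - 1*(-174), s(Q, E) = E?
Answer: -2016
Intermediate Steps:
L = 32 (L = -142 + 174 = 32)
K(g, d) = 7
u(F, l) = -63 (u(F, l) = (-4 - 5)*7 = -9*7 = -63)
u(-2, -17)*(L + s(1, 0)) = -63*(32 + 0) = -63*32 = -2016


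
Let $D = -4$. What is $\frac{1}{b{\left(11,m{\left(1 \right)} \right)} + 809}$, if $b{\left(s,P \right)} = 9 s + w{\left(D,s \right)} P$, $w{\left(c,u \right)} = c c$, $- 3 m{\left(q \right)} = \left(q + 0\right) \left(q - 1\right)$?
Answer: $\frac{1}{908} \approx 0.0011013$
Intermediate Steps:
$m{\left(q \right)} = - \frac{q \left(-1 + q\right)}{3}$ ($m{\left(q \right)} = - \frac{\left(q + 0\right) \left(q - 1\right)}{3} = - \frac{q \left(-1 + q\right)}{3}$)
$w{\left(c,u \right)} = c^{2}$
$b{\left(s,P \right)} = 9 s + 16 P$ ($b{\left(s,P \right)} = 9 s + \left(-4\right)^{2} P = 9 s + 16 P$)
$\frac{1}{b{\left(11,m{\left(1 \right)} \right)} + 809} = \frac{1}{\left(9 \cdot 11 + 16 \cdot \frac{1}{3} \cdot 1 \left(1 - 1\right)\right) + 809} = \frac{1}{\left(99 + 16 \cdot \frac{1}{3} \cdot 1 \left(1 - 1\right)\right) + 809} = \frac{1}{\left(99 + 16 \cdot \frac{1}{3} \cdot 1 \cdot 0\right) + 809} = \frac{1}{\left(99 + 16 \cdot 0\right) + 809} = \frac{1}{\left(99 + 0\right) + 809} = \frac{1}{99 + 809} = \frac{1}{908}$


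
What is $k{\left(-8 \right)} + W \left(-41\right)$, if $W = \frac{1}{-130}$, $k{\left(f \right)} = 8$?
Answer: $\frac{1081}{130} \approx 8.3154$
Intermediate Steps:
$W = - \frac{1}{130} \approx -0.0076923$
$k{\left(-8 \right)} + W \left(-41\right) = 8 - - \frac{41}{130} = 8 + \frac{41}{130} = \frac{1081}{130}$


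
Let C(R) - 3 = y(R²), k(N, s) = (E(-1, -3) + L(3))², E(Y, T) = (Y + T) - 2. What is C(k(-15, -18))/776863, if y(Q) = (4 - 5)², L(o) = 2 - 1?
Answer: 4/776863 ≈ 5.1489e-6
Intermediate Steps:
E(Y, T) = -2 + T + Y (E(Y, T) = (T + Y) - 2 = -2 + T + Y)
L(o) = 1
y(Q) = 1 (y(Q) = (-1)² = 1)
k(N, s) = 25 (k(N, s) = ((-2 - 3 - 1) + 1)² = (-6 + 1)² = (-5)² = 25)
C(R) = 4 (C(R) = 3 + 1 = 4)
C(k(-15, -18))/776863 = 4/776863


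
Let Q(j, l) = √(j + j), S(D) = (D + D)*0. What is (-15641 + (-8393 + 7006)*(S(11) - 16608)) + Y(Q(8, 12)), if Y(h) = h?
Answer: 23019659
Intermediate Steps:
S(D) = 0 (S(D) = (2*D)*0 = 0)
Q(j, l) = √2*√j (Q(j, l) = √(2*j) = √2*√j)
(-15641 + (-8393 + 7006)*(S(11) - 16608)) + Y(Q(8, 12)) = (-15641 + (-8393 + 7006)*(0 - 16608)) + √2*√8 = (-15641 - 1387*(-16608)) + √2*(2*√2) = (-15641 + 23035296) + 4 = 23019655 + 4 = 23019659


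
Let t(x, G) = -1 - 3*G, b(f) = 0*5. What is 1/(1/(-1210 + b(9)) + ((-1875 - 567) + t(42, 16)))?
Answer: -1210/3014111 ≈ -0.00040145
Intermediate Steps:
b(f) = 0
1/(1/(-1210 + b(9)) + ((-1875 - 567) + t(42, 16))) = 1/(1/(-1210 + 0) + ((-1875 - 567) + (-1 - 3*16))) = 1/(1/(-1210) + (-2442 + (-1 - 48))) = 1/(-1/1210 + (-2442 - 49)) = 1/(-1/1210 - 2491) = 1/(-3014111/1210) = -1210/3014111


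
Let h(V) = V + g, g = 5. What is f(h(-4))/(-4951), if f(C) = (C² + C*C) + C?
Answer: -3/4951 ≈ -0.00060594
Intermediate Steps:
h(V) = 5 + V (h(V) = V + 5 = 5 + V)
f(C) = C + 2*C² (f(C) = (C² + C²) + C = 2*C² + C = C + 2*C²)
f(h(-4))/(-4951) = ((5 - 4)*(1 + 2*(5 - 4)))/(-4951) = (1*(1 + 2*1))*(-1/4951) = (1*(1 + 2))*(-1/4951) = (1*3)*(-1/4951) = 3*(-1/4951) = -3/4951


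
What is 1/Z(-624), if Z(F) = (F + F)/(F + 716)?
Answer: -23/312 ≈ -0.073718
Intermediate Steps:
Z(F) = 2*F/(716 + F) (Z(F) = (2*F)/(716 + F) = 2*F/(716 + F))
1/Z(-624) = 1/(2*(-624)/(716 - 624)) = 1/(2*(-624)/92) = 1/(2*(-624)*(1/92)) = 1/(-312/23) = -23/312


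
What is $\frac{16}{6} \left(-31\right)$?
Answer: $- \frac{248}{3} \approx -82.667$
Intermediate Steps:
$\frac{16}{6} \left(-31\right) = 16 \cdot \frac{1}{6} \left(-31\right) = \frac{8}{3} \left(-31\right) = - \frac{248}{3}$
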